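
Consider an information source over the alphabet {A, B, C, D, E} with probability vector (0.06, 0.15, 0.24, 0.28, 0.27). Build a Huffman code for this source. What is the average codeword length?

2.21 bits/symbol

Repeatedly combine the two least-probable nodes; the expected code length is the sum of the merged weights.
merge 3/50 + 3/20 → 21/100
merge 21/100 + 6/25 → 9/20
merge 27/100 + 7/25 → 11/20
merge 9/20 + 11/20 → 1
L = 21/100 + 9/20 + 11/20 + 1 = 221/100 = 2.21 bits/symbol.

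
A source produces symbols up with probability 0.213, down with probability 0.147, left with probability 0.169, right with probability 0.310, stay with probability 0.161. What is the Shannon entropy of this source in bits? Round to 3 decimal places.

H = −Σ pᵢ log₂ pᵢ.
−0.213·log₂(0.213) = 0.4752
−0.147·log₂(0.147) = 0.4066
−0.169·log₂(0.169) = 0.4335
−0.310·log₂(0.310) = 0.5238
−0.161·log₂(0.161) = 0.4242
Sum ≈ 2.2633 → 2.263 bits.

2.263 bits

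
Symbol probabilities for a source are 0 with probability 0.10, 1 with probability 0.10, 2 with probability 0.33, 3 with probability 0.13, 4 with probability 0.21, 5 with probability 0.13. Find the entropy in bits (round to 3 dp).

2.430 bits

H = −Σ pᵢ log₂ pᵢ.
−0.10·log₂(0.10) = 0.3322
−0.10·log₂(0.10) = 0.3322
−0.33·log₂(0.33) = 0.5278
−0.13·log₂(0.13) = 0.3826
−0.21·log₂(0.21) = 0.4728
−0.13·log₂(0.13) = 0.3826
Sum ≈ 2.4303 → 2.430 bits.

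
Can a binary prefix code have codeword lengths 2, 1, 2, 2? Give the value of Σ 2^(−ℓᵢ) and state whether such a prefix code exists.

1.25; no

With common denominator 2^2 = 4: Σ 2^(−ℓᵢ) = 1/4 + 2/4 + 1/4 + 1/4 = 5/4 = 1.25.
Kraft's inequality requires Σ ≤ 1; here Σ = 1.25 > 1, so no such prefix code exists.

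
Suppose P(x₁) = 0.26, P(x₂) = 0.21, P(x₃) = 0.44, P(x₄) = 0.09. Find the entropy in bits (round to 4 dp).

H = −Σ pᵢ log₂ pᵢ.
−0.26·log₂(0.26) = 0.5053
−0.21·log₂(0.21) = 0.4728
−0.44·log₂(0.44) = 0.5211
−0.09·log₂(0.09) = 0.3127
Sum ≈ 1.8119 → 1.8119 bits.

1.8119 bits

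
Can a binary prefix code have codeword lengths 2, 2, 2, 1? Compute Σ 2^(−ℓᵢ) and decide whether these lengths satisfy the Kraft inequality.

1.25; no

With common denominator 2^2 = 4: Σ 2^(−ℓᵢ) = 1/4 + 1/4 + 1/4 + 2/4 = 5/4 = 1.25.
Kraft's inequality requires Σ ≤ 1; here Σ = 1.25 > 1, so no such prefix code exists.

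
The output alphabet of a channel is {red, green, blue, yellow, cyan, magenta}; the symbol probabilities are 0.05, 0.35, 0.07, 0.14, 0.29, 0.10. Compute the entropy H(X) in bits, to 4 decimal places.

2.2620 bits

H = −Σ pᵢ log₂ pᵢ.
−0.05·log₂(0.05) = 0.2161
−0.35·log₂(0.35) = 0.5301
−0.07·log₂(0.07) = 0.2686
−0.14·log₂(0.14) = 0.3971
−0.29·log₂(0.29) = 0.5179
−0.10·log₂(0.10) = 0.3322
Sum ≈ 2.2620 → 2.2620 bits.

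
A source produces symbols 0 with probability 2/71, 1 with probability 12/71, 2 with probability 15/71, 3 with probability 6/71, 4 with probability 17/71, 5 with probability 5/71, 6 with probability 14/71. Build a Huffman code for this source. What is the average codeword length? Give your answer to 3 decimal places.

2.634 bits/symbol

Repeatedly combine the two least-probable nodes; the expected code length is the sum of the merged weights.
merge 2/71 + 5/71 → 7/71
merge 6/71 + 7/71 → 13/71
merge 12/71 + 13/71 → 25/71
merge 14/71 + 15/71 → 29/71
merge 17/71 + 25/71 → 42/71
merge 29/71 + 42/71 → 1
L = 7/71 + 13/71 + 25/71 + 29/71 + 42/71 + 1 = 187/71 ≈ 2.634 bits/symbol.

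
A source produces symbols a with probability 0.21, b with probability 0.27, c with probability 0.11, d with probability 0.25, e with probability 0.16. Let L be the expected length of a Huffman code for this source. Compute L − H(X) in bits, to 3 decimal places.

0.014 bits

Entropy H = −Σ p log₂ p ≈ 2.2561 bits.
Huffman merges: 11/100+4/25→27/100; 21/100+1/4→23/50; 27/100+27/100→27/50; 23/50+27/50→1. L = 227/100 ≈ 2.2700.
L − H = 2.2700 − 2.2561 = 0.014 bits.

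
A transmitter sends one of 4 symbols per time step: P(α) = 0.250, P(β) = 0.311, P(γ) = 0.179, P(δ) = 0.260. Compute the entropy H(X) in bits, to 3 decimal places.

H = −Σ pᵢ log₂ pᵢ.
−0.250·log₂(0.250) = 0.5000
−0.311·log₂(0.311) = 0.5240
−0.179·log₂(0.179) = 0.4443
−0.260·log₂(0.260) = 0.5053
Sum ≈ 1.9736 → 1.974 bits.

1.974 bits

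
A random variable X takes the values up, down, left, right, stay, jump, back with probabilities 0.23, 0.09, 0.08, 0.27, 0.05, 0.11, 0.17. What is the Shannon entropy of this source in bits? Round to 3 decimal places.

2.603 bits

H = −Σ pᵢ log₂ pᵢ.
−0.23·log₂(0.23) = 0.4877
−0.09·log₂(0.09) = 0.3127
−0.08·log₂(0.08) = 0.2915
−0.27·log₂(0.27) = 0.5100
−0.05·log₂(0.05) = 0.2161
−0.11·log₂(0.11) = 0.3503
−0.17·log₂(0.17) = 0.4346
Sum ≈ 2.6028 → 2.603 bits.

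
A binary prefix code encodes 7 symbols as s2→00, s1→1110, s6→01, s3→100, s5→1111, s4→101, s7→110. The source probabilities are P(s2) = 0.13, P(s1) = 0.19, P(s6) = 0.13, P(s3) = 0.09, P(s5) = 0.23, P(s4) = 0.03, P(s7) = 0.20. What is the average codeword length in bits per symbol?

3.16 bits/symbol

L̄ = Σ pᵢ·ℓᵢ = 0.13·2 + 0.19·4 + 0.13·2 + 0.09·3 + 0.23·4 + 0.03·3 + 0.20·3 = 3.16 bits/symbol.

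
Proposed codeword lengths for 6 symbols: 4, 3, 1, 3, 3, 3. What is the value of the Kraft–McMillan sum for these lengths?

1.0625

With common denominator 2^4 = 16: Σ 2^(−ℓᵢ) = 1/16 + 2/16 + 8/16 + 2/16 + 2/16 + 2/16 = 17/16 = 1.0625.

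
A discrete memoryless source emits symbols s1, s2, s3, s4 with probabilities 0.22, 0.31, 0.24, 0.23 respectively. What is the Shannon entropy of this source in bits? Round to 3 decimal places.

1.986 bits

H = −Σ pᵢ log₂ pᵢ.
−0.22·log₂(0.22) = 0.4806
−0.31·log₂(0.31) = 0.5238
−0.24·log₂(0.24) = 0.4941
−0.23·log₂(0.23) = 0.4877
Sum ≈ 1.9862 → 1.986 bits.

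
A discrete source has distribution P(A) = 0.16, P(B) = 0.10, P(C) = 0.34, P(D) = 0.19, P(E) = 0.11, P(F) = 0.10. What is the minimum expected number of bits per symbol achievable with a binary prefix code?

2.47 bits/symbol

Repeatedly combine the two least-probable nodes; the expected code length is the sum of the merged weights.
merge 1/10 + 1/10 → 1/5
merge 11/100 + 4/25 → 27/100
merge 19/100 + 1/5 → 39/100
merge 27/100 + 17/50 → 61/100
merge 39/100 + 61/100 → 1
L = 1/5 + 27/100 + 39/100 + 61/100 + 1 = 247/100 = 2.47 bits/symbol.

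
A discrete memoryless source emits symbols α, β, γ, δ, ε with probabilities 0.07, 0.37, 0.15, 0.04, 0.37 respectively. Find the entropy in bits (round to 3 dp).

H = −Σ pᵢ log₂ pᵢ.
−0.07·log₂(0.07) = 0.2686
−0.37·log₂(0.37) = 0.5307
−0.15·log₂(0.15) = 0.4105
−0.04·log₂(0.04) = 0.1858
−0.37·log₂(0.37) = 0.5307
Sum ≈ 1.9263 → 1.926 bits.

1.926 bits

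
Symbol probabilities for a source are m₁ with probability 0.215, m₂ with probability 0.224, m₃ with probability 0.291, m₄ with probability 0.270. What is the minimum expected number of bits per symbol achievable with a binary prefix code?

2 bits/symbol

Repeatedly combine the two least-probable nodes; the expected code length is the sum of the merged weights.
merge 43/200 + 28/125 → 439/1000
merge 27/100 + 291/1000 → 561/1000
merge 439/1000 + 561/1000 → 1
L = 439/1000 + 561/1000 + 1 = 2 bits/symbol.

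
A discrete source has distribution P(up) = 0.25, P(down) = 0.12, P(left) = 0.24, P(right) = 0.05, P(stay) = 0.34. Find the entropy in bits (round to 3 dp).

2.106 bits

H = −Σ pᵢ log₂ pᵢ.
−0.25·log₂(0.25) = 0.5000
−0.12·log₂(0.12) = 0.3671
−0.24·log₂(0.24) = 0.4941
−0.05·log₂(0.05) = 0.2161
−0.34·log₂(0.34) = 0.5292
Sum ≈ 2.1065 → 2.106 bits.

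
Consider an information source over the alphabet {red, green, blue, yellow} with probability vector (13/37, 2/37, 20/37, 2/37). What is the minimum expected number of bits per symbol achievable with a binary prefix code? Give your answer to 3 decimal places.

1.568 bits/symbol

Repeatedly combine the two least-probable nodes; the expected code length is the sum of the merged weights.
merge 2/37 + 2/37 → 4/37
merge 4/37 + 13/37 → 17/37
merge 17/37 + 20/37 → 1
L = 4/37 + 17/37 + 1 = 58/37 ≈ 1.568 bits/symbol.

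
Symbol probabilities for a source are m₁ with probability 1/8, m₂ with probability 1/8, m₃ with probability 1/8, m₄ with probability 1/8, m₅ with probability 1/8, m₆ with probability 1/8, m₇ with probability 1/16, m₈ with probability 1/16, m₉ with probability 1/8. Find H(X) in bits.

3.125 bits

Each probability is a power of 1/2, so log₂(1/p) is an integer.
H = Σ p·log₂(1/p) = 1/8·3 + 1/8·3 + 1/8·3 + 1/8·3 + 1/8·3 + 1/8·3 + 1/16·4 + 1/16·4 + 1/8·3 = 3.125 bits.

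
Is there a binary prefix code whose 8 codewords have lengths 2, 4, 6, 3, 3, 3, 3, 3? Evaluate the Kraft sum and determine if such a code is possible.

With common denominator 2^6 = 64: Σ 2^(−ℓᵢ) = 16/64 + 4/64 + 1/64 + 8/64 + 8/64 + 8/64 + 8/64 + 8/64 = 61/64 = 0.953125.
Kraft's inequality requires Σ ≤ 1; here Σ = 0.953125 ≤ 1, so such a prefix code exists.

0.953125; yes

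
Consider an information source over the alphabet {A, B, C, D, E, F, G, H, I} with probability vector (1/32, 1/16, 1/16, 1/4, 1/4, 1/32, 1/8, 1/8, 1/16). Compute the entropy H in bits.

2.8125 bits

Each probability is a power of 1/2, so log₂(1/p) is an integer.
H = Σ p·log₂(1/p) = 1/32·5 + 1/16·4 + 1/16·4 + 1/4·2 + 1/4·2 + 1/32·5 + 1/8·3 + 1/8·3 + 1/16·4 = 2.8125 bits.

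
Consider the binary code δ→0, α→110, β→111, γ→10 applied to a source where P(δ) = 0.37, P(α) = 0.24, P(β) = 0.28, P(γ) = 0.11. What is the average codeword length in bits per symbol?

L̄ = Σ pᵢ·ℓᵢ = 0.37·1 + 0.24·3 + 0.28·3 + 0.11·2 = 2.15 bits/symbol.

2.15 bits/symbol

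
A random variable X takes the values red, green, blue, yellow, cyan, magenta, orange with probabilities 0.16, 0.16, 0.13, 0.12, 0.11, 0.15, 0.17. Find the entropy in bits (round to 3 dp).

H = −Σ pᵢ log₂ pᵢ.
−0.16·log₂(0.16) = 0.4230
−0.16·log₂(0.16) = 0.4230
−0.13·log₂(0.13) = 0.3826
−0.12·log₂(0.12) = 0.3671
−0.11·log₂(0.11) = 0.3503
−0.15·log₂(0.15) = 0.4105
−0.17·log₂(0.17) = 0.4346
Sum ≈ 2.7912 → 2.791 bits.

2.791 bits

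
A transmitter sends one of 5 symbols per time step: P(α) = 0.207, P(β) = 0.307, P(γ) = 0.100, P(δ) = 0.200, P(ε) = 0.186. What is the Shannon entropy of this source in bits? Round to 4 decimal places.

H = −Σ pᵢ log₂ pᵢ.
−0.207·log₂(0.207) = 0.4704
−0.307·log₂(0.307) = 0.5230
−0.100·log₂(0.100) = 0.3322
−0.200·log₂(0.200) = 0.4644
−0.186·log₂(0.186) = 0.4514
Sum ≈ 2.2413 → 2.2413 bits.

2.2413 bits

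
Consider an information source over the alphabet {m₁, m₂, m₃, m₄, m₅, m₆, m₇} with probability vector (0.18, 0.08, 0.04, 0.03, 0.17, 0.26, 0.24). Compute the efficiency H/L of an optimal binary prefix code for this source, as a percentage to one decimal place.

98.8%

Entropy H = −Σ p log₂ p ≈ 2.5083 bits.
Huffman merges: 3/100+1/25→7/100; 7/100+2/25→3/20; 3/20+17/100→8/25; 9/50+6/25→21/50; 13/50+8/25→29/50; 21/50+29/50→1. L = 127/50 ≈ 2.5400.
Efficiency = H/L = 2.5083/2.5400 = 98.8%.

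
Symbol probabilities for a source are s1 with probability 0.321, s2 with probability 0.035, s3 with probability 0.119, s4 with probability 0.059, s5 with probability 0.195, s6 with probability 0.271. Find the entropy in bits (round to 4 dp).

H = −Σ pᵢ log₂ pᵢ.
−0.321·log₂(0.321) = 0.5262
−0.035·log₂(0.035) = 0.1693
−0.119·log₂(0.119) = 0.3654
−0.059·log₂(0.059) = 0.2409
−0.195·log₂(0.195) = 0.4599
−0.271·log₂(0.271) = 0.5105
Sum ≈ 2.2722 → 2.2722 bits.

2.2722 bits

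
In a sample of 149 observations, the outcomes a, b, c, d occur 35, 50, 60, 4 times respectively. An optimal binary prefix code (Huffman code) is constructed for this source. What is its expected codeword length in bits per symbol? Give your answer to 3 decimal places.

1.859 bits/symbol

Probabilities are the counts divided by 149.
Repeatedly combine the two least-probable nodes; the expected code length is the sum of the merged weights.
merge 4/149 + 35/149 → 39/149
merge 39/149 + 50/149 → 89/149
merge 60/149 + 89/149 → 1
L = 39/149 + 89/149 + 1 = 277/149 ≈ 1.859 bits/symbol.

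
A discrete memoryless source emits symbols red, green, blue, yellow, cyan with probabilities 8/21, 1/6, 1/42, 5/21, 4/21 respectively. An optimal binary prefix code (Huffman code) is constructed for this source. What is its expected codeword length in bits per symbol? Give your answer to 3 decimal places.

Repeatedly combine the two least-probable nodes; the expected code length is the sum of the merged weights.
merge 1/42 + 1/6 → 4/21
merge 4/21 + 4/21 → 8/21
merge 5/21 + 8/21 → 13/21
merge 8/21 + 13/21 → 1
L = 4/21 + 8/21 + 13/21 + 1 = 46/21 ≈ 2.190 bits/symbol.

2.190 bits/symbol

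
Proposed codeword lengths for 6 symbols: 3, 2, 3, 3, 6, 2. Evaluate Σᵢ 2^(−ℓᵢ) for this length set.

With common denominator 2^6 = 64: Σ 2^(−ℓᵢ) = 8/64 + 16/64 + 8/64 + 8/64 + 1/64 + 16/64 = 57/64 = 0.890625.

0.890625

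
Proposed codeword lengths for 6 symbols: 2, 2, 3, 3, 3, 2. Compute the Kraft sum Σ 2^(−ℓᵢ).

With common denominator 2^3 = 8: Σ 2^(−ℓᵢ) = 2/8 + 2/8 + 1/8 + 1/8 + 1/8 + 2/8 = 9/8 = 1.125.

1.125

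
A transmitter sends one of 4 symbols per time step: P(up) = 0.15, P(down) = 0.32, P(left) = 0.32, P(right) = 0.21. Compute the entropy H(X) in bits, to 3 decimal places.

1.935 bits

H = −Σ pᵢ log₂ pᵢ.
−0.15·log₂(0.15) = 0.4105
−0.32·log₂(0.32) = 0.5260
−0.32·log₂(0.32) = 0.5260
−0.21·log₂(0.21) = 0.4728
Sum ≈ 1.9354 → 1.935 bits.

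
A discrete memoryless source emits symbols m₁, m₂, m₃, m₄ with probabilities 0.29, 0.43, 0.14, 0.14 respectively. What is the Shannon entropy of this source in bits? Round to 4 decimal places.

1.8357 bits

H = −Σ pᵢ log₂ pᵢ.
−0.29·log₂(0.29) = 0.5179
−0.43·log₂(0.43) = 0.5236
−0.14·log₂(0.14) = 0.3971
−0.14·log₂(0.14) = 0.3971
Sum ≈ 1.8357 → 1.8357 bits.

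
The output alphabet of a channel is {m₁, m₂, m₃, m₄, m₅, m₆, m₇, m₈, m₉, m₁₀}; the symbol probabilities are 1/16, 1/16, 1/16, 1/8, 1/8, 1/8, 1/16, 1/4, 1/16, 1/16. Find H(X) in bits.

Each probability is a power of 1/2, so log₂(1/p) is an integer.
H = Σ p·log₂(1/p) = 1/16·4 + 1/16·4 + 1/16·4 + 1/8·3 + 1/8·3 + 1/8·3 + 1/16·4 + 1/4·2 + 1/16·4 + 1/16·4 = 3.125 bits.

3.125 bits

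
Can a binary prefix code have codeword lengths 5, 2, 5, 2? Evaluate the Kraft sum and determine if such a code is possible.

With common denominator 2^5 = 32: Σ 2^(−ℓᵢ) = 1/32 + 8/32 + 1/32 + 8/32 = 18/32 = 0.5625.
Kraft's inequality requires Σ ≤ 1; here Σ = 0.5625 ≤ 1, so such a prefix code exists.

0.5625; yes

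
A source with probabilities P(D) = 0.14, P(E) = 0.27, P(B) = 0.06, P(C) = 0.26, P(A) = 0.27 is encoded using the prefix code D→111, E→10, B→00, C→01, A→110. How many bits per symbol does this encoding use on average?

2.41 bits/symbol

L̄ = Σ pᵢ·ℓᵢ = 0.14·3 + 0.27·2 + 0.06·2 + 0.26·2 + 0.27·3 = 2.41 bits/symbol.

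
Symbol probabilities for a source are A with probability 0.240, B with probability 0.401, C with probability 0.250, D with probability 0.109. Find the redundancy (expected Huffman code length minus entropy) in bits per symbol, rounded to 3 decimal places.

0.077 bits

Entropy H = −Σ p log₂ p ≈ 1.8713 bits.
Huffman merges: 109/1000+6/25→349/1000; 1/4+349/1000→599/1000; 401/1000+599/1000→1. L = 487/250 ≈ 1.9480.
L − H = 1.9480 − 1.8713 = 0.077 bits.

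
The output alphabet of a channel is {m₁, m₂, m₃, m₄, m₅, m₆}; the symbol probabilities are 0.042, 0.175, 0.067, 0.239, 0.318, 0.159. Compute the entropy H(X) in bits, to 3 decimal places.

2.334 bits

H = −Σ pᵢ log₂ pᵢ.
−0.042·log₂(0.042) = 0.1921
−0.175·log₂(0.175) = 0.4401
−0.067·log₂(0.067) = 0.2613
−0.239·log₂(0.239) = 0.4935
−0.318·log₂(0.318) = 0.5256
−0.159·log₂(0.159) = 0.4218
Sum ≈ 2.3344 → 2.334 bits.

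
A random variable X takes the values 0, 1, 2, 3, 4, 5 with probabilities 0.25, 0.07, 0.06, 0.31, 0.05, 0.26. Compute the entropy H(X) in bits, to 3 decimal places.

2.257 bits

H = −Σ pᵢ log₂ pᵢ.
−0.25·log₂(0.25) = 0.5000
−0.07·log₂(0.07) = 0.2686
−0.06·log₂(0.06) = 0.2435
−0.31·log₂(0.31) = 0.5238
−0.05·log₂(0.05) = 0.2161
−0.26·log₂(0.26) = 0.5053
Sum ≈ 2.2573 → 2.257 bits.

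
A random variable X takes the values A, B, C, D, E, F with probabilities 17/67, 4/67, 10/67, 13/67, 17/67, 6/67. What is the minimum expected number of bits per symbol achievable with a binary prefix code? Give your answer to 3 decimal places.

Repeatedly combine the two least-probable nodes; the expected code length is the sum of the merged weights.
merge 4/67 + 6/67 → 10/67
merge 10/67 + 10/67 → 20/67
merge 13/67 + 17/67 → 30/67
merge 17/67 + 20/67 → 37/67
merge 30/67 + 37/67 → 1
L = 10/67 + 20/67 + 30/67 + 37/67 + 1 = 164/67 ≈ 2.448 bits/symbol.

2.448 bits/symbol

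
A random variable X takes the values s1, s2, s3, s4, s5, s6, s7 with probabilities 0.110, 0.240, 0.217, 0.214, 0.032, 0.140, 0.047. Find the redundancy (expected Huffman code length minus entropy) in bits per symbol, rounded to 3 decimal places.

0.035 bits

Entropy H = −Σ p log₂ p ≈ 2.5621 bits.
Huffman merges: 4/125+47/1000→79/1000; 79/1000+11/100→189/1000; 7/50+189/1000→329/1000; 107/500+217/1000→431/1000; 6/25+329/1000→569/1000; 431/1000+569/1000→1. L = 2597/1000 ≈ 2.5970.
L − H = 2.5970 − 2.5621 = 0.035 bits.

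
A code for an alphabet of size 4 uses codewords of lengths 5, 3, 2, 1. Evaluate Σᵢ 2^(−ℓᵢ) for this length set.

0.90625

With common denominator 2^5 = 32: Σ 2^(−ℓᵢ) = 1/32 + 4/32 + 8/32 + 16/32 = 29/32 = 0.90625.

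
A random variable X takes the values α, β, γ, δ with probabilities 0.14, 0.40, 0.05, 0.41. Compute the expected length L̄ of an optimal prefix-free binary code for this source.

Repeatedly combine the two least-probable nodes; the expected code length is the sum of the merged weights.
merge 1/20 + 7/50 → 19/100
merge 19/100 + 2/5 → 59/100
merge 41/100 + 59/100 → 1
L = 19/100 + 59/100 + 1 = 89/50 = 1.78 bits/symbol.

1.78 bits/symbol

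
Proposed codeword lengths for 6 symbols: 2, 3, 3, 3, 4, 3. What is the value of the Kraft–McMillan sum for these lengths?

0.8125

With common denominator 2^4 = 16: Σ 2^(−ℓᵢ) = 4/16 + 2/16 + 2/16 + 2/16 + 1/16 + 2/16 = 13/16 = 0.8125.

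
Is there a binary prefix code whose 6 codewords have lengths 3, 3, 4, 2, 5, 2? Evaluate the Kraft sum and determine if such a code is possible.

0.84375; yes

With common denominator 2^5 = 32: Σ 2^(−ℓᵢ) = 4/32 + 4/32 + 2/32 + 8/32 + 1/32 + 8/32 = 27/32 = 0.84375.
Kraft's inequality requires Σ ≤ 1; here Σ = 0.84375 ≤ 1, so such a prefix code exists.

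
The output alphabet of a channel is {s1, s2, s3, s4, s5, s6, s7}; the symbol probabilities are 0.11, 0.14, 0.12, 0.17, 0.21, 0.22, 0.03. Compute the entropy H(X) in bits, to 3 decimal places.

H = −Σ pᵢ log₂ pᵢ.
−0.11·log₂(0.11) = 0.3503
−0.14·log₂(0.14) = 0.3971
−0.12·log₂(0.12) = 0.3671
−0.17·log₂(0.17) = 0.4346
−0.21·log₂(0.21) = 0.4728
−0.22·log₂(0.22) = 0.4806
−0.03·log₂(0.03) = 0.1518
Sum ≈ 2.6542 → 2.654 bits.

2.654 bits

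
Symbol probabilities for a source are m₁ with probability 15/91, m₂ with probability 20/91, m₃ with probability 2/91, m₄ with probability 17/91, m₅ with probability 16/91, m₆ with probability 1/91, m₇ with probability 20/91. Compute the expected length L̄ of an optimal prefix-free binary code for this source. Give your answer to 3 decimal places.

Repeatedly combine the two least-probable nodes; the expected code length is the sum of the merged weights.
merge 1/91 + 2/91 → 3/91
merge 3/91 + 15/91 → 18/91
merge 16/91 + 17/91 → 33/91
merge 18/91 + 20/91 → 38/91
merge 20/91 + 33/91 → 53/91
merge 38/91 + 53/91 → 1
L = 3/91 + 18/91 + 33/91 + 38/91 + 53/91 + 1 = 236/91 ≈ 2.593 bits/symbol.

2.593 bits/symbol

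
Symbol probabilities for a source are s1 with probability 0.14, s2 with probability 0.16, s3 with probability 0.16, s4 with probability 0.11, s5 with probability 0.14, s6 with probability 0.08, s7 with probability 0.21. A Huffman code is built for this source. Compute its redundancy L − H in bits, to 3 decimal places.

Entropy H = −Σ p log₂ p ≈ 2.7549 bits.
Huffman merges: 2/25+11/100→19/100; 7/50+7/50→7/25; 4/25+4/25→8/25; 19/100+21/100→2/5; 7/25+8/25→3/5; 2/5+3/5→1. L = 279/100 ≈ 2.7900.
L − H = 2.7900 − 2.7549 = 0.035 bits.

0.035 bits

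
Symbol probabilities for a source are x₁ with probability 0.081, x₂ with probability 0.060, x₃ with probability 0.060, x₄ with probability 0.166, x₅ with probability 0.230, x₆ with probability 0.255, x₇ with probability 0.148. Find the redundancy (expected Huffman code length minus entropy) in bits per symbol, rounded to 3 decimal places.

0.026 bits

Entropy H = −Σ p log₂ p ≈ 2.6092 bits.
Huffman merges: 3/50+3/50→3/25; 81/1000+3/25→201/1000; 37/250+83/500→157/500; 201/1000+23/100→431/1000; 51/200+157/500→569/1000; 431/1000+569/1000→1. L = 527/200 ≈ 2.6350.
L − H = 2.6350 − 2.6092 = 0.026 bits.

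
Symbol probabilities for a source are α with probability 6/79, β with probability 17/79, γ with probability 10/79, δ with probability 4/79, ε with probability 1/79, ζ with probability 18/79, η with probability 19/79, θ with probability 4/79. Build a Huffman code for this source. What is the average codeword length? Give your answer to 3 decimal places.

Repeatedly combine the two least-probable nodes; the expected code length is the sum of the merged weights.
merge 1/79 + 4/79 → 5/79
merge 4/79 + 5/79 → 9/79
merge 6/79 + 9/79 → 15/79
merge 10/79 + 15/79 → 25/79
merge 17/79 + 18/79 → 35/79
merge 19/79 + 25/79 → 44/79
merge 35/79 + 44/79 → 1
L = 5/79 + 9/79 + 15/79 + 25/79 + 35/79 + 44/79 + 1 = 212/79 ≈ 2.684 bits/symbol.

2.684 bits/symbol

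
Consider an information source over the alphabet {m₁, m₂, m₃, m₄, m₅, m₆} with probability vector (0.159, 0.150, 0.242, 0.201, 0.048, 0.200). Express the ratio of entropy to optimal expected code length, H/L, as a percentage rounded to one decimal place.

Entropy H = −Σ p log₂ p ≈ 2.4676 bits.
Huffman merges: 6/125+3/20→99/500; 159/1000+99/500→357/1000; 1/5+201/1000→401/1000; 121/500+357/1000→599/1000; 401/1000+599/1000→1. L = 511/200 ≈ 2.5550.
Efficiency = H/L = 2.4676/2.5550 = 96.6%.

96.6%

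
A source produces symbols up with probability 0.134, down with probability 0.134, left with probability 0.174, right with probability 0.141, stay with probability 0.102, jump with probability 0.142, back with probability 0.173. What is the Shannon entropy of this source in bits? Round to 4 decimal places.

2.7883 bits

H = −Σ pᵢ log₂ pᵢ.
−0.134·log₂(0.134) = 0.3886
−0.134·log₂(0.134) = 0.3886
−0.174·log₂(0.174) = 0.4390
−0.141·log₂(0.141) = 0.3985
−0.102·log₂(0.102) = 0.3359
−0.142·log₂(0.142) = 0.3999
−0.173·log₂(0.173) = 0.4379
Sum ≈ 2.7883 → 2.7883 bits.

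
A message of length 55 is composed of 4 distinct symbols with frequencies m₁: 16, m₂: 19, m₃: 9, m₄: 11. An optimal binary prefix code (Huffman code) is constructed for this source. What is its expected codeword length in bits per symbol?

2 bits/symbol

Probabilities are the counts divided by 55.
Repeatedly combine the two least-probable nodes; the expected code length is the sum of the merged weights.
merge 9/55 + 1/5 → 4/11
merge 16/55 + 19/55 → 7/11
merge 4/11 + 7/11 → 1
L = 4/11 + 7/11 + 1 = 2 bits/symbol.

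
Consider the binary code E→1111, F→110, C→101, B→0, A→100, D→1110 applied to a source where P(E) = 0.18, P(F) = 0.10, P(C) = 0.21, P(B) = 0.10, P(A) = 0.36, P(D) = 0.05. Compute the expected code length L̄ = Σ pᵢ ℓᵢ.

L̄ = Σ pᵢ·ℓᵢ = 0.18·4 + 0.10·3 + 0.21·3 + 0.10·1 + 0.36·3 + 0.05·4 = 3.03 bits/symbol.

3.03 bits/symbol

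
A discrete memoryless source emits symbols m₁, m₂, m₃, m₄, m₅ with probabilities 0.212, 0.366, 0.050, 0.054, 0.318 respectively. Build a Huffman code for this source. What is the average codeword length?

2.054 bits/symbol

Repeatedly combine the two least-probable nodes; the expected code length is the sum of the merged weights.
merge 1/20 + 27/500 → 13/125
merge 13/125 + 53/250 → 79/250
merge 79/250 + 159/500 → 317/500
merge 183/500 + 317/500 → 1
L = 13/125 + 79/250 + 317/500 + 1 = 1027/500 = 2.054 bits/symbol.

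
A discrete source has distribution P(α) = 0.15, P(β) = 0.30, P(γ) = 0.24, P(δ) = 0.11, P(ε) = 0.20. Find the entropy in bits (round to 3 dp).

H = −Σ pᵢ log₂ pᵢ.
−0.15·log₂(0.15) = 0.4105
−0.30·log₂(0.30) = 0.5211
−0.24·log₂(0.24) = 0.4941
−0.11·log₂(0.11) = 0.3503
−0.20·log₂(0.20) = 0.4644
Sum ≈ 2.2404 → 2.240 bits.

2.240 bits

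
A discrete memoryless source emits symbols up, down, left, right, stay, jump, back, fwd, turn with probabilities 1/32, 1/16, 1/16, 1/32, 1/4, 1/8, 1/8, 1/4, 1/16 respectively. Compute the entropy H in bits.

Each probability is a power of 1/2, so log₂(1/p) is an integer.
H = Σ p·log₂(1/p) = 1/32·5 + 1/16·4 + 1/16·4 + 1/32·5 + 1/4·2 + 1/8·3 + 1/8·3 + 1/4·2 + 1/16·4 = 2.8125 bits.

2.8125 bits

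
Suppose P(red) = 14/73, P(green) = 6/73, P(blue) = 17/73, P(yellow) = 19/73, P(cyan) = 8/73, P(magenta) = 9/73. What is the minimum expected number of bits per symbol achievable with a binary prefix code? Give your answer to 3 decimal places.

2.507 bits/symbol

Repeatedly combine the two least-probable nodes; the expected code length is the sum of the merged weights.
merge 6/73 + 8/73 → 14/73
merge 9/73 + 14/73 → 23/73
merge 14/73 + 17/73 → 31/73
merge 19/73 + 23/73 → 42/73
merge 31/73 + 42/73 → 1
L = 14/73 + 23/73 + 31/73 + 42/73 + 1 = 183/73 ≈ 2.507 bits/symbol.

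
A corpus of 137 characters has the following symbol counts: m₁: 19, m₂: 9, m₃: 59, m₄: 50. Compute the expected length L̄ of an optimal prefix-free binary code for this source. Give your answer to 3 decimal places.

1.774 bits/symbol

Probabilities are the counts divided by 137.
Repeatedly combine the two least-probable nodes; the expected code length is the sum of the merged weights.
merge 9/137 + 19/137 → 28/137
merge 28/137 + 50/137 → 78/137
merge 59/137 + 78/137 → 1
L = 28/137 + 78/137 + 1 = 243/137 ≈ 1.774 bits/symbol.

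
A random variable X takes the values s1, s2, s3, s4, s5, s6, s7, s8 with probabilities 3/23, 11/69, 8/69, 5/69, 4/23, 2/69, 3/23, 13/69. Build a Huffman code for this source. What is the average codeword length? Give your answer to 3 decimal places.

Repeatedly combine the two least-probable nodes; the expected code length is the sum of the merged weights.
merge 2/69 + 5/69 → 7/69
merge 7/69 + 8/69 → 5/23
merge 3/23 + 3/23 → 6/23
merge 11/69 + 4/23 → 1/3
merge 13/69 + 5/23 → 28/69
merge 6/23 + 1/3 → 41/69
merge 28/69 + 41/69 → 1
L = 7/69 + 5/23 + 6/23 + 1/3 + 28/69 + 41/69 + 1 = 67/23 ≈ 2.913 bits/symbol.

2.913 bits/symbol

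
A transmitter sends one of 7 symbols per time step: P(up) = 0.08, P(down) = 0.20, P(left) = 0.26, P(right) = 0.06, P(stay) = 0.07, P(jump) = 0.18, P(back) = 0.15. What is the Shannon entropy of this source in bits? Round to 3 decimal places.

2.629 bits

H = −Σ pᵢ log₂ pᵢ.
−0.08·log₂(0.08) = 0.2915
−0.20·log₂(0.20) = 0.4644
−0.26·log₂(0.26) = 0.5053
−0.06·log₂(0.06) = 0.2435
−0.07·log₂(0.07) = 0.2686
−0.18·log₂(0.18) = 0.4453
−0.15·log₂(0.15) = 0.4105
Sum ≈ 2.6291 → 2.629 bits.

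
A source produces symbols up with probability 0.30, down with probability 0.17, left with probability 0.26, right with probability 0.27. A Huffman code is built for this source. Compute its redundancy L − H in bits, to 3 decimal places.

0.029 bits

Entropy H = −Σ p log₂ p ≈ 1.9710 bits.
Huffman merges: 17/100+13/50→43/100; 27/100+3/10→57/100; 43/100+57/100→1. L = 2 ≈ 2.0000.
L − H = 2.0000 − 1.9710 = 0.029 bits.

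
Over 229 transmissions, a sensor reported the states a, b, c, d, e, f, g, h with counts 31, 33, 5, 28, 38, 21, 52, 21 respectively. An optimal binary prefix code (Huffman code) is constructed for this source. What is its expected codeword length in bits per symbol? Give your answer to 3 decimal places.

2.886 bits/symbol

Probabilities are the counts divided by 229.
Repeatedly combine the two least-probable nodes; the expected code length is the sum of the merged weights.
merge 5/229 + 21/229 → 26/229
merge 21/229 + 26/229 → 47/229
merge 28/229 + 31/229 → 59/229
merge 33/229 + 38/229 → 71/229
merge 47/229 + 52/229 → 99/229
merge 59/229 + 71/229 → 130/229
merge 99/229 + 130/229 → 1
L = 26/229 + 47/229 + 59/229 + 71/229 + 99/229 + 130/229 + 1 = 661/229 ≈ 2.886 bits/symbol.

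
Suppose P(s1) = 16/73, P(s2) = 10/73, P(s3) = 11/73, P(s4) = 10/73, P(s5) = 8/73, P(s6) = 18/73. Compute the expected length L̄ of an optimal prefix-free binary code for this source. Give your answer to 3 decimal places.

2.534 bits/symbol

Repeatedly combine the two least-probable nodes; the expected code length is the sum of the merged weights.
merge 8/73 + 10/73 → 18/73
merge 10/73 + 11/73 → 21/73
merge 16/73 + 18/73 → 34/73
merge 18/73 + 21/73 → 39/73
merge 34/73 + 39/73 → 1
L = 18/73 + 21/73 + 34/73 + 39/73 + 1 = 185/73 ≈ 2.534 bits/symbol.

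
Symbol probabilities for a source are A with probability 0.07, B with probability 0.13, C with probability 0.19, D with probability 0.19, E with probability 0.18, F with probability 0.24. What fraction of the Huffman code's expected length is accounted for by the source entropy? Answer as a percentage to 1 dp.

97.3%

Entropy H = −Σ p log₂ p ≈ 2.5011 bits.
Huffman merges: 7/100+13/100→1/5; 9/50+19/100→37/100; 19/100+1/5→39/100; 6/25+37/100→61/100; 39/100+61/100→1. L = 257/100 ≈ 2.5700.
Efficiency = H/L = 2.5011/2.5700 = 97.3%.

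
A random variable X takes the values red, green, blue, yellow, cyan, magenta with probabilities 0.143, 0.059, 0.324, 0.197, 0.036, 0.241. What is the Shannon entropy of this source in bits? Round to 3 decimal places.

H = −Σ pᵢ log₂ pᵢ.
−0.143·log₂(0.143) = 0.4012
−0.059·log₂(0.059) = 0.2409
−0.324·log₂(0.324) = 0.5268
−0.197·log₂(0.197) = 0.4617
−0.036·log₂(0.036) = 0.1727
−0.241·log₂(0.241) = 0.4947
Sum ≈ 2.2981 → 2.298 bits.

2.298 bits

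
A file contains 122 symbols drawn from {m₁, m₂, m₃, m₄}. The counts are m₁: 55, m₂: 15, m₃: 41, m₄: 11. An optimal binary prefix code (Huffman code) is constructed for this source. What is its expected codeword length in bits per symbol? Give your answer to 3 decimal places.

Probabilities are the counts divided by 122.
Repeatedly combine the two least-probable nodes; the expected code length is the sum of the merged weights.
merge 11/122 + 15/122 → 13/61
merge 13/61 + 41/122 → 67/122
merge 55/122 + 67/122 → 1
L = 13/61 + 67/122 + 1 = 215/122 ≈ 1.762 bits/symbol.

1.762 bits/symbol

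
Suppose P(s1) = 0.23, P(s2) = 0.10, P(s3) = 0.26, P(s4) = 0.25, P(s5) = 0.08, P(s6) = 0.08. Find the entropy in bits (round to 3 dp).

2.408 bits

H = −Σ pᵢ log₂ pᵢ.
−0.23·log₂(0.23) = 0.4877
−0.10·log₂(0.10) = 0.3322
−0.26·log₂(0.26) = 0.5053
−0.25·log₂(0.25) = 0.5000
−0.08·log₂(0.08) = 0.2915
−0.08·log₂(0.08) = 0.2915
Sum ≈ 2.4082 → 2.408 bits.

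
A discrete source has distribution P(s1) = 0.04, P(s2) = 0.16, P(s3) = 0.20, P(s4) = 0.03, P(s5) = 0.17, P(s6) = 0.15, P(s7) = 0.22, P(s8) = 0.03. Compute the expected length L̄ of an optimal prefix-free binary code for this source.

Repeatedly combine the two least-probable nodes; the expected code length is the sum of the merged weights.
merge 3/100 + 3/100 → 3/50
merge 1/25 + 3/50 → 1/10
merge 1/10 + 3/20 → 1/4
merge 4/25 + 17/100 → 33/100
merge 1/5 + 11/50 → 21/50
merge 1/4 + 33/100 → 29/50
merge 21/50 + 29/50 → 1
L = 3/50 + 1/10 + 1/4 + 33/100 + 21/50 + 29/50 + 1 = 137/50 = 2.74 bits/symbol.

2.74 bits/symbol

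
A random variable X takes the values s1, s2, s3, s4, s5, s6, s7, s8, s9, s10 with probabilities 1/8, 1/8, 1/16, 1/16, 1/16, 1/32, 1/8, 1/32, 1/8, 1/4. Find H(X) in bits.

3.0625 bits

Each probability is a power of 1/2, so log₂(1/p) is an integer.
H = Σ p·log₂(1/p) = 1/8·3 + 1/8·3 + 1/16·4 + 1/16·4 + 1/16·4 + 1/32·5 + 1/8·3 + 1/32·5 + 1/8·3 + 1/4·2 = 3.0625 bits.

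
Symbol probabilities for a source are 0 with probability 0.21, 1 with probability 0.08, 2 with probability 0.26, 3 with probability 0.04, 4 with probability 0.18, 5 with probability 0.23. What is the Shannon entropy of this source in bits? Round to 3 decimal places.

H = −Σ pᵢ log₂ pᵢ.
−0.21·log₂(0.21) = 0.4728
−0.08·log₂(0.08) = 0.2915
−0.26·log₂(0.26) = 0.5053
−0.04·log₂(0.04) = 0.1858
−0.18·log₂(0.18) = 0.4453
−0.23·log₂(0.23) = 0.4877
Sum ≈ 2.3883 → 2.388 bits.

2.388 bits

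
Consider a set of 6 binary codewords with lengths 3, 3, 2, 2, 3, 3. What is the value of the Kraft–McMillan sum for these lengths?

With common denominator 2^3 = 8: Σ 2^(−ℓᵢ) = 1/8 + 1/8 + 2/8 + 2/8 + 1/8 + 1/8 = 8/8 = 1.

1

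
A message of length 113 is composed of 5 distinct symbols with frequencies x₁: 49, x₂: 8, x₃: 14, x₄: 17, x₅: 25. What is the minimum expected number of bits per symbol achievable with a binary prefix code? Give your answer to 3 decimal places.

2.106 bits/symbol

Probabilities are the counts divided by 113.
Repeatedly combine the two least-probable nodes; the expected code length is the sum of the merged weights.
merge 8/113 + 14/113 → 22/113
merge 17/113 + 22/113 → 39/113
merge 25/113 + 39/113 → 64/113
merge 49/113 + 64/113 → 1
L = 22/113 + 39/113 + 64/113 + 1 = 238/113 ≈ 2.106 bits/symbol.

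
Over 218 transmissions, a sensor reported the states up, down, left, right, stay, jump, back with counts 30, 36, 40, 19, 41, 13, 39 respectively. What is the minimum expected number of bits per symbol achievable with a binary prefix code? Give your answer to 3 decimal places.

2.775 bits/symbol

Probabilities are the counts divided by 218.
Repeatedly combine the two least-probable nodes; the expected code length is the sum of the merged weights.
merge 13/218 + 19/218 → 16/109
merge 15/109 + 16/109 → 31/109
merge 18/109 + 39/218 → 75/218
merge 20/109 + 41/218 → 81/218
merge 31/109 + 75/218 → 137/218
merge 81/218 + 137/218 → 1
L = 16/109 + 31/109 + 75/218 + 81/218 + 137/218 + 1 = 605/218 ≈ 2.775 bits/symbol.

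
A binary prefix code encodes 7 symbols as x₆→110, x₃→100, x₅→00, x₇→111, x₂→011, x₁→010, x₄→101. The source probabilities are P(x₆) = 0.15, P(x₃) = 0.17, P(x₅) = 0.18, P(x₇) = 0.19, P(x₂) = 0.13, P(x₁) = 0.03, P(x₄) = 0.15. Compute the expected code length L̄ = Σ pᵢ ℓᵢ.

L̄ = Σ pᵢ·ℓᵢ = 0.15·3 + 0.17·3 + 0.18·2 + 0.19·3 + 0.13·3 + 0.03·3 + 0.15·3 = 2.82 bits/symbol.

2.82 bits/symbol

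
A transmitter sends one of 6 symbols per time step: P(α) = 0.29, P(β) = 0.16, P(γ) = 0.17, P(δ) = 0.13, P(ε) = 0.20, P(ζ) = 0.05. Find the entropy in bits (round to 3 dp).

H = −Σ pᵢ log₂ pᵢ.
−0.29·log₂(0.29) = 0.5179
−0.16·log₂(0.16) = 0.4230
−0.17·log₂(0.17) = 0.4346
−0.13·log₂(0.13) = 0.3826
−0.20·log₂(0.20) = 0.4644
−0.05·log₂(0.05) = 0.2161
Sum ≈ 2.4386 → 2.439 bits.

2.439 bits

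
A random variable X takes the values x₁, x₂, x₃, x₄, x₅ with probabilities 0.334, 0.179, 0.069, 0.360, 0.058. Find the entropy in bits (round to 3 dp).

H = −Σ pᵢ log₂ pᵢ.
−0.334·log₂(0.334) = 0.5284
−0.179·log₂(0.179) = 0.4443
−0.069·log₂(0.069) = 0.2662
−0.360·log₂(0.360) = 0.5306
−0.058·log₂(0.058) = 0.2383
Sum ≈ 2.0077 → 2.008 bits.

2.008 bits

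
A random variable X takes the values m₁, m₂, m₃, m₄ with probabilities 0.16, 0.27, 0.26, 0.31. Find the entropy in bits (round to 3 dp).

1.962 bits

H = −Σ pᵢ log₂ pᵢ.
−0.16·log₂(0.16) = 0.4230
−0.27·log₂(0.27) = 0.5100
−0.26·log₂(0.26) = 0.5053
−0.31·log₂(0.31) = 0.5238
Sum ≈ 1.9621 → 1.962 bits.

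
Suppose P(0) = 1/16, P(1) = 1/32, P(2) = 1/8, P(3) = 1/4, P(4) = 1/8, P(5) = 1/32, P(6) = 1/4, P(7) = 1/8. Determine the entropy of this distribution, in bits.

2.6875 bits

Each probability is a power of 1/2, so log₂(1/p) is an integer.
H = Σ p·log₂(1/p) = 1/16·4 + 1/32·5 + 1/8·3 + 1/4·2 + 1/8·3 + 1/32·5 + 1/4·2 + 1/8·3 = 2.6875 bits.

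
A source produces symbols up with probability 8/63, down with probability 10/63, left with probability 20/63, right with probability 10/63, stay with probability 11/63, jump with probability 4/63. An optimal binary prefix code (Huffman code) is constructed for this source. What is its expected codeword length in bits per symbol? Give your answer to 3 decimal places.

Repeatedly combine the two least-probable nodes; the expected code length is the sum of the merged weights.
merge 4/63 + 8/63 → 4/21
merge 10/63 + 10/63 → 20/63
merge 11/63 + 4/21 → 23/63
merge 20/63 + 20/63 → 40/63
merge 23/63 + 40/63 → 1
L = 4/21 + 20/63 + 23/63 + 40/63 + 1 = 158/63 ≈ 2.508 bits/symbol.

2.508 bits/symbol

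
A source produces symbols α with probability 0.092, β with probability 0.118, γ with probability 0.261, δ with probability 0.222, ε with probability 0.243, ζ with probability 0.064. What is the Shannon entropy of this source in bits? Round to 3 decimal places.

H = −Σ pᵢ log₂ pᵢ.
−0.092·log₂(0.092) = 0.3167
−0.118·log₂(0.118) = 0.3638
−0.261·log₂(0.261) = 0.5058
−0.222·log₂(0.222) = 0.4820
−0.243·log₂(0.243) = 0.4960
−0.064·log₂(0.064) = 0.2538
Sum ≈ 2.4181 → 2.418 bits.

2.418 bits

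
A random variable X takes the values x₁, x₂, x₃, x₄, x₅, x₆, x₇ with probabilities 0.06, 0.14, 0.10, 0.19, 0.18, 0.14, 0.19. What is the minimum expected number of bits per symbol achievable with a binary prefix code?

Repeatedly combine the two least-probable nodes; the expected code length is the sum of the merged weights.
merge 3/50 + 1/10 → 4/25
merge 7/50 + 7/50 → 7/25
merge 4/25 + 9/50 → 17/50
merge 19/100 + 19/100 → 19/50
merge 7/25 + 17/50 → 31/50
merge 19/50 + 31/50 → 1
L = 4/25 + 7/25 + 17/50 + 19/50 + 31/50 + 1 = 139/50 = 2.78 bits/symbol.

2.78 bits/symbol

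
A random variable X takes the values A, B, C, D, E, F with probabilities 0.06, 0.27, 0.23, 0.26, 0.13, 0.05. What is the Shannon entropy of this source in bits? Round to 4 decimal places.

H = −Σ pᵢ log₂ pᵢ.
−0.06·log₂(0.06) = 0.2435
−0.27·log₂(0.27) = 0.5100
−0.23·log₂(0.23) = 0.4877
−0.26·log₂(0.26) = 0.5053
−0.13·log₂(0.13) = 0.3826
−0.05·log₂(0.05) = 0.2161
Sum ≈ 2.3453 → 2.3453 bits.

2.3453 bits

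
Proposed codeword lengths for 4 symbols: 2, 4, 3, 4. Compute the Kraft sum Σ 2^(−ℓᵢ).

0.5

With common denominator 2^4 = 16: Σ 2^(−ℓᵢ) = 4/16 + 1/16 + 2/16 + 1/16 = 8/16 = 0.5.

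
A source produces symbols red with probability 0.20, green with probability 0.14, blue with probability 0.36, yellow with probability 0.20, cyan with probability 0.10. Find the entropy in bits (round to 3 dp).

2.189 bits

H = −Σ pᵢ log₂ pᵢ.
−0.20·log₂(0.20) = 0.4644
−0.14·log₂(0.14) = 0.3971
−0.36·log₂(0.36) = 0.5306
−0.20·log₂(0.20) = 0.4644
−0.10·log₂(0.10) = 0.3322
Sum ≈ 2.1887 → 2.189 bits.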